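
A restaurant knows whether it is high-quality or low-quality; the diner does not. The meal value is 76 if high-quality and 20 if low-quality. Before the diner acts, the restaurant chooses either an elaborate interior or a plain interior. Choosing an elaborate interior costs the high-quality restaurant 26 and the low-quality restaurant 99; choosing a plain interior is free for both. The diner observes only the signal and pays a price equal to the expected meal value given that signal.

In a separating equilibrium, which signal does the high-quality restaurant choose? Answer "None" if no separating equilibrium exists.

elaborate interior

Try high-quality → elaborate interior, low-quality → plain interior:
  Under separation the diner infers type exactly: elaborate interior → high-quality (pays 76), plain interior → low-quality (pays 20).
  High-quality: elaborate interior gives 76 − 26 = 50; plain interior gives 20 − 0 = 20. No deviation. ✓
  Low-quality: plain interior gives 20 − 0 = 20; elaborate interior gives 76 − 99 = -23. No deviation. ✓
Both hold — the high-quality type sends elaborate interior.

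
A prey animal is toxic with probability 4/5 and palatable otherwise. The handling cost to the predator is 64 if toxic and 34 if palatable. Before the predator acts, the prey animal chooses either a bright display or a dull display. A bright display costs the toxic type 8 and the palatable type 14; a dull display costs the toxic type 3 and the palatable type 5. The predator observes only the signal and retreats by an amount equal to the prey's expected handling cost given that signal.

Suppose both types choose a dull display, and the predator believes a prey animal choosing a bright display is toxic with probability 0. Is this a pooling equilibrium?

On the equilibrium path (dull display) the predator holds the prior 4/5 and pays 4/5·64 + 1/5·34 = 58. Off-path (bright display) belief 0 gives 0·64 + 1·34 = 34.
Toxic: dull display gives 58 − 3 = 55; bright display gives 34 − 8 = 26. Stays. ✓
Palatable: dull display gives 58 − 5 = 53; bright display gives 34 − 14 = 20. Stays. ✓
Beliefs are Bayes-consistent on-path and both types best-respond.

Yes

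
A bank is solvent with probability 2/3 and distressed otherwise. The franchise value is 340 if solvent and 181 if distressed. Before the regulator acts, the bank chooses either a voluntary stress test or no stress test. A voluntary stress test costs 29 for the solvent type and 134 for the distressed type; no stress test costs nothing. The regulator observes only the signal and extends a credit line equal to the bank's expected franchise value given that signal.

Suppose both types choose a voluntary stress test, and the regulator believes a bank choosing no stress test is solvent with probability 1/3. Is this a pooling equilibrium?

On the equilibrium path (stress test) the regulator holds the prior 2/3 and pays 2/3·340 + 1/3·181 = 287. Off-path (no stress test) belief 1/3 gives 1/3·340 + 2/3·181 = 234.
Solvent: stress test gives 287 − 29 = 258; no stress test gives 234 − 0 = 234. Stays. ✓
Distressed: stress test gives 287 − 134 = 153; no stress test gives 234 − 0 = 234. Deviates. ✗

No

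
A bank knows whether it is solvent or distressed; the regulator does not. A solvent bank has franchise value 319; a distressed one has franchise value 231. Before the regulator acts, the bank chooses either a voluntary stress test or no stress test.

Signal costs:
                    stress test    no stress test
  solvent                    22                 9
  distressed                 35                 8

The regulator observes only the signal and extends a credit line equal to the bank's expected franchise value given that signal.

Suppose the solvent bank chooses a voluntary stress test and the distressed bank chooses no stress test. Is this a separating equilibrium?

No

Under separation the regulator infers type exactly: stress test → solvent (pays 319), no stress test → distressed (pays 231).
Solvent: stress test gives 319 − 22 = 297; no stress test gives 231 − 9 = 222. No deviation. ✓
Distressed: no stress test gives 231 − 8 = 223; stress test gives 319 − 35 = 284. Would deviate. ✗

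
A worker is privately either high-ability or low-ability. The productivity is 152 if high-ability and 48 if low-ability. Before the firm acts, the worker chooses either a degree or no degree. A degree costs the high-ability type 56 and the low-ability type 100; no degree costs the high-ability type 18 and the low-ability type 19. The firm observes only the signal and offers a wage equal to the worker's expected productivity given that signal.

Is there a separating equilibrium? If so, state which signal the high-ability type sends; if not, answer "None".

Try high-ability → degree, low-ability → no degree:
  If types separate, degree earns payment 152 and no degree earns 48.
  High-ability: degree gives 152 − 56 = 96; no degree gives 48 − 18 = 30. No deviation. ✓
  Low-ability: no degree gives 48 − 19 = 29; degree gives 152 − 100 = 52. Would deviate. ✗
Try high-ability → no degree, low-ability → degree:
  If types separate, no degree earns payment 152 and degree earns 48.
  High-ability: no degree gives 152 − 18 = 134; degree gives 48 − 56 = -8. No deviation. ✓
  Low-ability: degree gives 48 − 100 = -52; no degree gives 152 − 19 = 133. Would deviate. ✗
Neither assignment is incentive-compatible.

None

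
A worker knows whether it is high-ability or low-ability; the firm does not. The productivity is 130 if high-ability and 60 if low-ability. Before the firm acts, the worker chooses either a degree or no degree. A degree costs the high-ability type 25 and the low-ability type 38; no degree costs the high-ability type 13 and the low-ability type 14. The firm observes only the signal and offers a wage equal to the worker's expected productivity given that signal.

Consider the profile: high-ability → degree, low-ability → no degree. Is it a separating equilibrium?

No

Under separation the firm infers type exactly: degree → high-ability (pays 130), no degree → low-ability (pays 60).
High-ability: degree gives 130 − 25 = 105; no degree gives 60 − 13 = 47. No deviation. ✓
Low-ability: no degree gives 60 − 14 = 46; degree gives 130 − 38 = 92. Would deviate. ✗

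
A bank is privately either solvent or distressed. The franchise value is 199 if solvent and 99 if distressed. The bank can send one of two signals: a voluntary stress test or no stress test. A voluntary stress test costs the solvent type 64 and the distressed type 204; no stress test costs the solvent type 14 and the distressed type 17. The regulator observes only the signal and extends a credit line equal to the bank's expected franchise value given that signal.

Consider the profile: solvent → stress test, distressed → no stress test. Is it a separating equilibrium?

If types separate, stress test earns payment 199 and no stress test earns 99.
Solvent: stress test gives 199 − 64 = 135; no stress test gives 99 − 14 = 85. No deviation. ✓
Distressed: no stress test gives 99 − 17 = 82; stress test gives 199 − 204 = -5. No deviation. ✓
Neither type gains from mimicking the other.

Yes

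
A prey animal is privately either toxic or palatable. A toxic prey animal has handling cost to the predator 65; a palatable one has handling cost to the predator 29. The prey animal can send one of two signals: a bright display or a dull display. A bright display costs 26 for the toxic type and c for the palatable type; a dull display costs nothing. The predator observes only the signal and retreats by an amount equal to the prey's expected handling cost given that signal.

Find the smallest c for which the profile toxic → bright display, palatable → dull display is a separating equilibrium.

Under separation: bright display → toxic (pays 65); dull display → palatable (pays 29).
Toxic: 65 − 26 = 39 ≥ 29 − 0 = 29. Holds regardless of c. ✓
Palatable: 29 − 0 ≥ 65 − c, so c ≥ 65 − 29 = 36.

36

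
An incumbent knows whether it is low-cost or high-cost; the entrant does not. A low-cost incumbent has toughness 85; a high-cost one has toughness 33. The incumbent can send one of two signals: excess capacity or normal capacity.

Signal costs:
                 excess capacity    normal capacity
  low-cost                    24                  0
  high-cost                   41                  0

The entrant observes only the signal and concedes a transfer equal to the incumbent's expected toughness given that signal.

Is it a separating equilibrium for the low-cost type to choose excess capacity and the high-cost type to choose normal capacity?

No

If types separate, excess capacity earns payment 85 and normal capacity earns 33.
Low-cost: excess capacity gives 85 − 24 = 61; normal capacity gives 33 − 0 = 33. No deviation. ✓
High-cost: normal capacity gives 33 − 0 = 33; excess capacity gives 85 − 41 = 44. Would deviate. ✗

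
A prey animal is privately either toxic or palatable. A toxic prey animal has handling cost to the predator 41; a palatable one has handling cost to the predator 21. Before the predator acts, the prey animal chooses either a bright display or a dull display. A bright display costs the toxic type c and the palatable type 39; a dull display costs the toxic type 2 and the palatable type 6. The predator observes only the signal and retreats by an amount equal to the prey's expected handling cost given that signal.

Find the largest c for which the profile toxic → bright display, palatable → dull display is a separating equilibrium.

22

Under separation: bright display → toxic (pays 41); dull display → palatable (pays 21).
Palatable: 21 − 6 = 15 ≥ 41 − 39 = 2. Holds regardless of c. ✓
Toxic: 41 − c ≥ 21 − 2, so c ≤ 41 − 19 = 22.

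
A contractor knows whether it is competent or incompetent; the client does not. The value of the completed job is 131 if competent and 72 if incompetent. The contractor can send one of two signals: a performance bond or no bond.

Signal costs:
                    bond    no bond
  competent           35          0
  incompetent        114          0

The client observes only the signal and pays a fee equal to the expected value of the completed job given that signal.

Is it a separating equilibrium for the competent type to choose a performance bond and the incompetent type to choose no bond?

Yes

Under separation the client infers type exactly: bond → competent (pays 131), no bond → incompetent (pays 72).
Competent: bond gives 131 − 35 = 96; no bond gives 72 − 0 = 72. No deviation. ✓
Incompetent: no bond gives 72 − 0 = 72; bond gives 131 − 114 = 17. No deviation. ✓
Both incentive constraints hold.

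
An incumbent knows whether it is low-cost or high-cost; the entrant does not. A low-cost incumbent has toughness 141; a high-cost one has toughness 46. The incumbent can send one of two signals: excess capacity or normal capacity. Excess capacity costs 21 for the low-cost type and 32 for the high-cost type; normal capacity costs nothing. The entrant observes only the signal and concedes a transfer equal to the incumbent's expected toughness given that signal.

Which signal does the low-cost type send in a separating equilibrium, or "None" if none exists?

None

Try low-cost → excess capacity, high-cost → normal capacity:
  If types separate, excess capacity earns payment 141 and normal capacity earns 46.
  Low-cost: excess capacity gives 141 − 21 = 120; normal capacity gives 46 − 0 = 46. No deviation. ✓
  High-cost: normal capacity gives 46 − 0 = 46; excess capacity gives 141 − 32 = 109. Would deviate. ✗
Try low-cost → normal capacity, high-cost → excess capacity:
  If types separate, normal capacity earns payment 141 and excess capacity earns 46.
  Low-cost: normal capacity gives 141 − 0 = 141; excess capacity gives 46 − 21 = 25. No deviation. ✓
  High-cost: excess capacity gives 46 − 32 = 14; normal capacity gives 141 − 0 = 141. Would deviate. ✗
Neither assignment is incentive-compatible.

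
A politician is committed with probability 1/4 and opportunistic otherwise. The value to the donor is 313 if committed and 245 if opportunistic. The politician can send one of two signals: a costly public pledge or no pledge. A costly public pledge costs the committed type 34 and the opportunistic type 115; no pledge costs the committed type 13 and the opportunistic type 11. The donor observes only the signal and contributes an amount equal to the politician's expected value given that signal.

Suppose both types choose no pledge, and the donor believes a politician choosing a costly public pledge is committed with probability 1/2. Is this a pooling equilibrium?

Yes

On the equilibrium path (no pledge) the donor holds the prior 1/4 and pays 1/4·313 + 3/4·245 = 262. Off-path (pledge) belief 1/2 gives 1/2·313 + 1/2·245 = 279.
Committed: no pledge gives 262 − 13 = 249; pledge gives 279 − 34 = 245. Stays. ✓
Opportunistic: no pledge gives 262 − 11 = 251; pledge gives 279 − 115 = 164. Stays. ✓
Beliefs are Bayes-consistent on-path and both types best-respond.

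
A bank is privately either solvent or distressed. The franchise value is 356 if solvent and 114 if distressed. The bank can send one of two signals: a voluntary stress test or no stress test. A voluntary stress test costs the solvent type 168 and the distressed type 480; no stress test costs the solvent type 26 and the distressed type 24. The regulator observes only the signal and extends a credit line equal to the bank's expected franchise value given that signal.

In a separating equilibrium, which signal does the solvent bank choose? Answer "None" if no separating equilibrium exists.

stress test

Try solvent → stress test, distressed → no stress test:
  If types separate, stress test earns payment 356 and no stress test earns 114.
  Solvent: stress test gives 356 − 168 = 188; no stress test gives 114 − 26 = 88. No deviation. ✓
  Distressed: no stress test gives 114 − 24 = 90; stress test gives 356 − 480 = -124. No deviation. ✓
Both hold — the solvent type sends stress test.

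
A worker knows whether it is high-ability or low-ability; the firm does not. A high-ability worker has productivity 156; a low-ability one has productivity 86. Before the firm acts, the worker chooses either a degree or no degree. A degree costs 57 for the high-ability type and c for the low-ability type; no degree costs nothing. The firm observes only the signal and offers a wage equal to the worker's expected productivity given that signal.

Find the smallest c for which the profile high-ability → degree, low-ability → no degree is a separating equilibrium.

70

Under separation: degree → high-ability (pays 156); no degree → low-ability (pays 86).
High-ability: 156 − 57 = 99 ≥ 86 − 0 = 86. Holds regardless of c. ✓
Low-ability: 86 − 0 ≥ 156 − c, so c ≥ 156 − 86 = 70.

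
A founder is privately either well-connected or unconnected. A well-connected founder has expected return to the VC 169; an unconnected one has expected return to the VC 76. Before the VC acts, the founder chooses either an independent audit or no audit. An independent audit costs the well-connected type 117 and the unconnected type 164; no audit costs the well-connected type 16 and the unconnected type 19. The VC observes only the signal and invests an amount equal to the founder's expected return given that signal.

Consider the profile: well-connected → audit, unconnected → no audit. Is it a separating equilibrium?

If types separate, audit earns payment 169 and no audit earns 76.
Well-connected: audit gives 169 − 117 = 52; no audit gives 76 − 16 = 60. Would deviate. ✗
Unconnected: no audit gives 76 − 19 = 57; audit gives 169 − 164 = 5. No deviation. ✓

No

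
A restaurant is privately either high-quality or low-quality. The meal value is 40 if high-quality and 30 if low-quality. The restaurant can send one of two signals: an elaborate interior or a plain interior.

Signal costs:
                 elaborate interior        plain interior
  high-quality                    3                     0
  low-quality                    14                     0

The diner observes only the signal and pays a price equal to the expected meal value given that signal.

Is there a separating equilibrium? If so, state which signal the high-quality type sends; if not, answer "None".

Try high-quality → elaborate interior, low-quality → plain interior:
  If types separate, elaborate interior earns payment 40 and plain interior earns 30.
  High-quality: elaborate interior gives 40 − 3 = 37; plain interior gives 30 − 0 = 30. No deviation. ✓
  Low-quality: plain interior gives 30 − 0 = 30; elaborate interior gives 40 − 14 = 26. No deviation. ✓
Both hold — the high-quality type sends elaborate interior.

elaborate interior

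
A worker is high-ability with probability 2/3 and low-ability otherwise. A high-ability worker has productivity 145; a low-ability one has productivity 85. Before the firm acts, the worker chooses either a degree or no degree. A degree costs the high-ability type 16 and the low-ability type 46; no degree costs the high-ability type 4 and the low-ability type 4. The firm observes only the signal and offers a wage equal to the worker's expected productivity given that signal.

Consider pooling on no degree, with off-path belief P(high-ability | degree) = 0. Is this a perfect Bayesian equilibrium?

Yes

At the pooled signal (no degree) the firm holds the prior 2/3 and pays 2/3·145 + 1/3·85 = 125. Off-path (degree) belief 0 gives 0·145 + 1·85 = 85.
High-ability: no degree gives 125 − 4 = 121; degree gives 85 − 16 = 69. Stays. ✓
Low-ability: no degree gives 125 − 4 = 121; degree gives 85 − 46 = 39. Stays. ✓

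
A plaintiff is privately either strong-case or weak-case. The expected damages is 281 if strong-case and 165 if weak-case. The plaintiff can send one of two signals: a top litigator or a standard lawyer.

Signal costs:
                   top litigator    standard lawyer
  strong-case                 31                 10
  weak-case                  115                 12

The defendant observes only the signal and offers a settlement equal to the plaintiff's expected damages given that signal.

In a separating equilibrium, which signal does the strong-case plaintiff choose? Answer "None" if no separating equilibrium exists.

Try strong-case → top litigator, weak-case → standard lawyer:
  Under separation the defendant infers type exactly: top litigator → strong-case (pays 281), standard lawyer → weak-case (pays 165).
  Strong-case: top litigator gives 281 − 31 = 250; standard lawyer gives 165 − 10 = 155. No deviation. ✓
  Weak-case: standard lawyer gives 165 − 12 = 153; top litigator gives 281 − 115 = 166. Would deviate. ✗
Try strong-case → standard lawyer, weak-case → top litigator:
  Under separation the defendant infers type exactly: standard lawyer → strong-case (pays 281), top litigator → weak-case (pays 165).
  Strong-case: standard lawyer gives 281 − 10 = 271; top litigator gives 165 − 31 = 134. No deviation. ✓
  Weak-case: top litigator gives 165 − 115 = 50; standard lawyer gives 281 − 12 = 269. Would deviate. ✗
Neither assignment is incentive-compatible.

None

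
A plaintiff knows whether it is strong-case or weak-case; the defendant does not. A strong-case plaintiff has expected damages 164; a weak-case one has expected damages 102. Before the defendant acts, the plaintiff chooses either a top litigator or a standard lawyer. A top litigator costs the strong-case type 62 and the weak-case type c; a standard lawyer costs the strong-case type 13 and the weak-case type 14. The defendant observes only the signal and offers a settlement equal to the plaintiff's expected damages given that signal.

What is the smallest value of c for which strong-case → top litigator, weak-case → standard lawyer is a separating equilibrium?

Under separation: top litigator → strong-case (pays 164); standard lawyer → weak-case (pays 102).
Strong-case: 164 − 62 = 102 ≥ 102 − 13 = 89. Holds regardless of c. ✓
Weak-case: 102 − 14 ≥ 164 − c, so c ≥ 164 − 88 = 76.

76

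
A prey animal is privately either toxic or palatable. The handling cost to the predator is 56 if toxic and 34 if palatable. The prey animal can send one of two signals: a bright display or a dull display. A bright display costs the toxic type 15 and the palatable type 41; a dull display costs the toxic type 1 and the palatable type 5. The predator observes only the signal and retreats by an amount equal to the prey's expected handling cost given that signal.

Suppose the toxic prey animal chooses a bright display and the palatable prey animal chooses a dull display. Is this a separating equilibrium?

Yes

Under separation the predator infers type exactly: bright display → toxic (pays 56), dull display → palatable (pays 34).
Toxic: bright display gives 56 − 15 = 41; dull display gives 34 − 1 = 33. No deviation. ✓
Palatable: dull display gives 34 − 5 = 29; bright display gives 56 − 41 = 15. No deviation. ✓
Neither type gains from mimicking the other.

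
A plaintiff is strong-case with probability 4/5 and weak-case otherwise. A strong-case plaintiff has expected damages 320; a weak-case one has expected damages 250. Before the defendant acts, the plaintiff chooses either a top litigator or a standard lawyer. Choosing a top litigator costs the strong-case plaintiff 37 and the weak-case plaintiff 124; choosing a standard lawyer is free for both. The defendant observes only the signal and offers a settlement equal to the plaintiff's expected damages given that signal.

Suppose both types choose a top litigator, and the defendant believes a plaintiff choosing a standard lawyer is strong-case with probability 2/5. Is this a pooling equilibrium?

On the equilibrium path (top litigator) the defendant holds the prior 4/5 and pays 4/5·320 + 1/5·250 = 306. Off-path (standard lawyer) belief 2/5 gives 2/5·320 + 3/5·250 = 278.
Strong-case: top litigator gives 306 − 37 = 269; standard lawyer gives 278 − 0 = 278. Deviates. ✗
Weak-case: top litigator gives 306 − 124 = 182; standard lawyer gives 278 − 0 = 278. Deviates. ✗

No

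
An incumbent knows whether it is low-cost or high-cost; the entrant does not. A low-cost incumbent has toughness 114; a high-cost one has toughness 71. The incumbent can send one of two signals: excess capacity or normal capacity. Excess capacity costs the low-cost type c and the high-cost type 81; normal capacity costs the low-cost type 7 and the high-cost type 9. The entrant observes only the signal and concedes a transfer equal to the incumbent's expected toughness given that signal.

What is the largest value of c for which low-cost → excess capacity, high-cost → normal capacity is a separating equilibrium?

Under separation: excess capacity → low-cost (pays 114); normal capacity → high-cost (pays 71).
High-cost: 71 − 9 = 62 ≥ 114 − 81 = 33. Holds regardless of c. ✓
Low-cost: 114 − c ≥ 71 − 7, so c ≤ 114 − 64 = 50.

50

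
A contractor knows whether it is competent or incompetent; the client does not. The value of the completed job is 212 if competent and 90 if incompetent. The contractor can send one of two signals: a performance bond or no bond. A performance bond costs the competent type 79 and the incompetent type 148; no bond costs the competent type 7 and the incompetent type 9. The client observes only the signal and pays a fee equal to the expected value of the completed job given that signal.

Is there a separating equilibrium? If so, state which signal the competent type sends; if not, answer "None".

Try competent → bond, incompetent → no bond:
  If types separate, bond earns payment 212 and no bond earns 90.
  Competent: bond gives 212 − 79 = 133; no bond gives 90 − 7 = 83. No deviation. ✓
  Incompetent: no bond gives 90 − 9 = 81; bond gives 212 − 148 = 64. No deviation. ✓
Both hold — the competent type sends bond.

bond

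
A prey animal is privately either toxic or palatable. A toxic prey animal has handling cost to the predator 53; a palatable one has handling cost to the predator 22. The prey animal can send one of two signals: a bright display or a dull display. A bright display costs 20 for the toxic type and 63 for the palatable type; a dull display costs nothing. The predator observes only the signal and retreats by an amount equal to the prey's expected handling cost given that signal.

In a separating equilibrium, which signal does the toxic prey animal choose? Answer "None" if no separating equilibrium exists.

Try toxic → bright display, palatable → dull display:
  If types separate, bright display earns payment 53 and dull display earns 22.
  Toxic: bright display gives 53 − 20 = 33; dull display gives 22 − 0 = 22. No deviation. ✓
  Palatable: dull display gives 22 − 0 = 22; bright display gives 53 − 63 = -10. No deviation. ✓
Both hold — the toxic type sends bright display.

bright display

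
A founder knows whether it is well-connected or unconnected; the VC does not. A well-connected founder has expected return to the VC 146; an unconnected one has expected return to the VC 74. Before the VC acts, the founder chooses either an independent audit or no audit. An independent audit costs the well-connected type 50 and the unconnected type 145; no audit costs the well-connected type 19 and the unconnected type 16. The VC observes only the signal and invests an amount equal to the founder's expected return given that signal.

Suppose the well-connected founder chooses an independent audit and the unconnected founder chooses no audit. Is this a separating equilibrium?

Yes

If types separate, audit earns payment 146 and no audit earns 74.
Well-connected: audit gives 146 − 50 = 96; no audit gives 74 − 19 = 55. No deviation. ✓
Unconnected: no audit gives 74 − 16 = 58; audit gives 146 − 145 = 1. No deviation. ✓
Neither type gains from mimicking the other.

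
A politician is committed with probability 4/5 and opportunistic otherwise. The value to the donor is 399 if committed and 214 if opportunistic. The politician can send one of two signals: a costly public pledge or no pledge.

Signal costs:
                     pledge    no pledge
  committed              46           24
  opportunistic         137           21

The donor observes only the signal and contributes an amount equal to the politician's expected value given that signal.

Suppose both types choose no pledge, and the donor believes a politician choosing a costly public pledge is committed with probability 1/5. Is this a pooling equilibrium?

At the pooled signal (no pledge) the donor holds the prior 4/5 and pays 4/5·399 + 1/5·214 = 362. Off-path (pledge) belief 1/5 gives 1/5·399 + 4/5·214 = 251.
Committed: no pledge gives 362 − 24 = 338; pledge gives 251 − 46 = 205. Stays. ✓
Opportunistic: no pledge gives 362 − 21 = 341; pledge gives 251 − 137 = 114. Stays. ✓

Yes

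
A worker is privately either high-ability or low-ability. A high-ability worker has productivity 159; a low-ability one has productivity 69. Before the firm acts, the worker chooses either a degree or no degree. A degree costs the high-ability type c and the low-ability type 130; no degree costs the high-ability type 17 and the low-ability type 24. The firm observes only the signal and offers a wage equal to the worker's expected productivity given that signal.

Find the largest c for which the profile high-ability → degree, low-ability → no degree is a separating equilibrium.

107

Under separation: degree → high-ability (pays 159); no degree → low-ability (pays 69).
Low-ability: 69 − 24 = 45 ≥ 159 − 130 = 29. Holds regardless of c. ✓
High-ability: 159 − c ≥ 69 − 17, so c ≤ 159 − 52 = 107.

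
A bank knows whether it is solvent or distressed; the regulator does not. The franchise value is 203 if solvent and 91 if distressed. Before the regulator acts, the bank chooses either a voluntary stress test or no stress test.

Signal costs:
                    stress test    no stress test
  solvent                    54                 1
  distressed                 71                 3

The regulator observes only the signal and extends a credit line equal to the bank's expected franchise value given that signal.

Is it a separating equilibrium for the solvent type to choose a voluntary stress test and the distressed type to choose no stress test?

No

Under separation the regulator infers type exactly: stress test → solvent (pays 203), no stress test → distressed (pays 91).
Solvent: stress test gives 203 − 54 = 149; no stress test gives 91 − 1 = 90. No deviation. ✓
Distressed: no stress test gives 91 − 3 = 88; stress test gives 203 − 71 = 132. Would deviate. ✗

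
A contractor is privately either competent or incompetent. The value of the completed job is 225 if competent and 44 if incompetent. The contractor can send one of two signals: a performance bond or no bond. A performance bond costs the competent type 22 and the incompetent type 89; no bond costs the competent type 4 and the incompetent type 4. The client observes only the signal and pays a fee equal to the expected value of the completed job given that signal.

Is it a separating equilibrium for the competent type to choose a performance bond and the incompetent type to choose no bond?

No

If types separate, bond earns payment 225 and no bond earns 44.
Competent: bond gives 225 − 22 = 203; no bond gives 44 − 4 = 40. No deviation. ✓
Incompetent: no bond gives 44 − 4 = 40; bond gives 225 − 89 = 136. Would deviate. ✗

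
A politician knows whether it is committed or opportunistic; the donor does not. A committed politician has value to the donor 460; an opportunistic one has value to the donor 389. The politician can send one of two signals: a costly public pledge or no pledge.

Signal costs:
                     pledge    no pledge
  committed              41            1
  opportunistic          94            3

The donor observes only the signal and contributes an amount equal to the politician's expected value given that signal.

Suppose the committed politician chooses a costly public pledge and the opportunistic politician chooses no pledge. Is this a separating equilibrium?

Yes

If types separate, pledge earns payment 460 and no pledge earns 389.
Committed: pledge gives 460 − 41 = 419; no pledge gives 389 − 1 = 388. No deviation. ✓
Opportunistic: no pledge gives 389 − 3 = 386; pledge gives 460 − 94 = 366. No deviation. ✓
Both incentive constraints hold.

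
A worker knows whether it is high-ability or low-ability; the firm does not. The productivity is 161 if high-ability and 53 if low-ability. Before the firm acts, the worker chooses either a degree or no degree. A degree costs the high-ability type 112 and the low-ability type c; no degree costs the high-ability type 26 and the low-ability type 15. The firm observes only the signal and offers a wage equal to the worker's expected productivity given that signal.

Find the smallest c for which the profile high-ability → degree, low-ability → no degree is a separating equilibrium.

123

Under separation: degree → high-ability (pays 161); no degree → low-ability (pays 53).
High-ability: 161 − 112 = 49 ≥ 53 − 26 = 27. Holds regardless of c. ✓
Low-ability: 53 − 15 ≥ 161 − c, so c ≥ 161 − 38 = 123.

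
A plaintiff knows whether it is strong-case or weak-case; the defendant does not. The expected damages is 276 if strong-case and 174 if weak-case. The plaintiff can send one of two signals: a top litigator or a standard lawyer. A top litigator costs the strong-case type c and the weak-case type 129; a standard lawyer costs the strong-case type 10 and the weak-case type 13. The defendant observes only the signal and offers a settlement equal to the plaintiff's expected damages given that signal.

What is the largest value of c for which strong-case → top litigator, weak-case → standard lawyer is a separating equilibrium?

112

Under separation: top litigator → strong-case (pays 276); standard lawyer → weak-case (pays 174).
Weak-case: 174 − 13 = 161 ≥ 276 − 129 = 147. Holds regardless of c. ✓
Strong-case: 276 − c ≥ 174 − 10, so c ≤ 276 − 164 = 112.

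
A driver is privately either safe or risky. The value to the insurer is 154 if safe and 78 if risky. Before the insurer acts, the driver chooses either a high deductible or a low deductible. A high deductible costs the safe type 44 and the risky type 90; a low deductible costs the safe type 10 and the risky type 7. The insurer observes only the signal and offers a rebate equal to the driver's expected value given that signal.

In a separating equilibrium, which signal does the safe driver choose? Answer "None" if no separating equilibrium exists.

high deductible

Try safe → high deductible, risky → low deductible:
  Under separation the insurer infers type exactly: high deductible → safe (pays 154), low deductible → risky (pays 78).
  Safe: high deductible gives 154 − 44 = 110; low deductible gives 78 − 10 = 68. No deviation. ✓
  Risky: low deductible gives 78 − 7 = 71; high deductible gives 154 − 90 = 64. No deviation. ✓
Both hold — the safe type sends high deductible.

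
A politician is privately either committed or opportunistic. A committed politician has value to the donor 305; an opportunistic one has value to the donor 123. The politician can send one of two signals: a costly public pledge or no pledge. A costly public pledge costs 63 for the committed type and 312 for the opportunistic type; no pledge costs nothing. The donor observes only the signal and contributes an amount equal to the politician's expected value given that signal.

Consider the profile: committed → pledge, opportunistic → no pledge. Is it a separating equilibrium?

Under separation the donor infers type exactly: pledge → committed (pays 305), no pledge → opportunistic (pays 123).
Committed: pledge gives 305 − 63 = 242; no pledge gives 123 − 0 = 123. No deviation. ✓
Opportunistic: no pledge gives 123 − 0 = 123; pledge gives 305 − 312 = -7. No deviation. ✓
Both incentive constraints hold.

Yes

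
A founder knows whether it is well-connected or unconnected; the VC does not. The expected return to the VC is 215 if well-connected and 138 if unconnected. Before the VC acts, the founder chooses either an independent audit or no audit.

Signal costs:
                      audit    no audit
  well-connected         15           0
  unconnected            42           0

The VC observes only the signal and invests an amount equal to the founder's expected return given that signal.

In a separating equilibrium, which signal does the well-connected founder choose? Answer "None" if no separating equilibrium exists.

None

Try well-connected → audit, unconnected → no audit:
  If types separate, audit earns payment 215 and no audit earns 138.
  Well-connected: audit gives 215 − 15 = 200; no audit gives 138 − 0 = 138. No deviation. ✓
  Unconnected: no audit gives 138 − 0 = 138; audit gives 215 − 42 = 173. Would deviate. ✗
Try well-connected → no audit, unconnected → audit:
  If types separate, no audit earns payment 215 and audit earns 138.
  Well-connected: no audit gives 215 − 0 = 215; audit gives 138 − 15 = 123. No deviation. ✓
  Unconnected: audit gives 138 − 42 = 96; no audit gives 215 − 0 = 215. Would deviate. ✗
Neither assignment is incentive-compatible.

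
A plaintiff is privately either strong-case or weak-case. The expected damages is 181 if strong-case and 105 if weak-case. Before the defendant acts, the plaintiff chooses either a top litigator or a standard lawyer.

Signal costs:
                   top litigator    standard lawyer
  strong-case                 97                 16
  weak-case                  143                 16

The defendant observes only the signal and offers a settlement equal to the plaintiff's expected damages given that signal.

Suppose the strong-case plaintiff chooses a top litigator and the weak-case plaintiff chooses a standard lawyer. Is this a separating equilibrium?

No

Under separation the defendant infers type exactly: top litigator → strong-case (pays 181), standard lawyer → weak-case (pays 105).
Strong-case: top litigator gives 181 − 97 = 84; standard lawyer gives 105 − 16 = 89. Would deviate. ✗
Weak-case: standard lawyer gives 105 − 16 = 89; top litigator gives 181 − 143 = 38. No deviation. ✓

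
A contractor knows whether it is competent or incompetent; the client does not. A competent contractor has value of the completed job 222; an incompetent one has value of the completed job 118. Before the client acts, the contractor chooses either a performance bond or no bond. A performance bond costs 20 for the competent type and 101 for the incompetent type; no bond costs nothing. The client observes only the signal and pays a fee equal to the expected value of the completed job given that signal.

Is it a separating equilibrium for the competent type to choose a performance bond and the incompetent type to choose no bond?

Under separation the client infers type exactly: bond → competent (pays 222), no bond → incompetent (pays 118).
Competent: bond gives 222 − 20 = 202; no bond gives 118 − 0 = 118. No deviation. ✓
Incompetent: no bond gives 118 − 0 = 118; bond gives 222 − 101 = 121. Would deviate. ✗

No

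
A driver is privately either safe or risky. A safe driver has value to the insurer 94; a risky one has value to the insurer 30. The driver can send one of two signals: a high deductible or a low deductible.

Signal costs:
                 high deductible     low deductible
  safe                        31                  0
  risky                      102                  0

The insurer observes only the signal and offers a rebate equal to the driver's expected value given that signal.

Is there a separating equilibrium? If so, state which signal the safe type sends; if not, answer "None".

high deductible

Try safe → high deductible, risky → low deductible:
  Under separation the insurer infers type exactly: high deductible → safe (pays 94), low deductible → risky (pays 30).
  Safe: high deductible gives 94 − 31 = 63; low deductible gives 30 − 0 = 30. No deviation. ✓
  Risky: low deductible gives 30 − 0 = 30; high deductible gives 94 − 102 = -8. No deviation. ✓
Both hold — the safe type sends high deductible.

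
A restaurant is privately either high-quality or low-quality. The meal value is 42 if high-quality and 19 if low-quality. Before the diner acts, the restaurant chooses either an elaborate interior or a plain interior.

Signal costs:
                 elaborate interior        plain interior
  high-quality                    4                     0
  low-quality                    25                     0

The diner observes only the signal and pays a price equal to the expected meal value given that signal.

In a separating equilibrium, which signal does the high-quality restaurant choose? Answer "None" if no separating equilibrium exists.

Try high-quality → elaborate interior, low-quality → plain interior:
  If types separate, elaborate interior earns payment 42 and plain interior earns 19.
  High-quality: elaborate interior gives 42 − 4 = 38; plain interior gives 19 − 0 = 19. No deviation. ✓
  Low-quality: plain interior gives 19 − 0 = 19; elaborate interior gives 42 − 25 = 17. No deviation. ✓
Both hold — the high-quality type sends elaborate interior.

elaborate interior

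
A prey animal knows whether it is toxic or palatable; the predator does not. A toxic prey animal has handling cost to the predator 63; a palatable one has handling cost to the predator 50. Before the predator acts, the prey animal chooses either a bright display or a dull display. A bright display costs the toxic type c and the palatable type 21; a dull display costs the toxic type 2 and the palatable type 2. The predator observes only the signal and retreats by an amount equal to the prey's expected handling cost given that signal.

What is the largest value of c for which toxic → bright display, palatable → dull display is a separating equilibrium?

Under separation: bright display → toxic (pays 63); dull display → palatable (pays 50).
Palatable: 50 − 2 = 48 ≥ 63 − 21 = 42. Holds regardless of c. ✓
Toxic: 63 − c ≥ 50 − 2, so c ≤ 63 − 48 = 15.

15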